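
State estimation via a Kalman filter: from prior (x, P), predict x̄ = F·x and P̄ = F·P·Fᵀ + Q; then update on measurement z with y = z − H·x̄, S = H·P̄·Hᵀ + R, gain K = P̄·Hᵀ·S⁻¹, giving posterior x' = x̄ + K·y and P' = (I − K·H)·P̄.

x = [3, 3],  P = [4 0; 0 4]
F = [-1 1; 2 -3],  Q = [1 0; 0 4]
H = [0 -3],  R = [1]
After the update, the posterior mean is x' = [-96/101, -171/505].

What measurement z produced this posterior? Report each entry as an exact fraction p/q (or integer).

x̄ = F·x = [0, -3]
P̄ = F·P·Fᵀ + Q = [9 -20; -20 56]
S = H·P̄·Hᵀ + R = [505]
K = P̄·Hᵀ·S⁻¹ = [12/101; -168/505]
x' − x̄ = [-96/101, 1344/505] = K·y
y = (KᵀK)⁻¹·Kᵀ·(x' − x̄) = [-8]
z = y + H·x̄ = [-8] + [9] = [1]

z = [1]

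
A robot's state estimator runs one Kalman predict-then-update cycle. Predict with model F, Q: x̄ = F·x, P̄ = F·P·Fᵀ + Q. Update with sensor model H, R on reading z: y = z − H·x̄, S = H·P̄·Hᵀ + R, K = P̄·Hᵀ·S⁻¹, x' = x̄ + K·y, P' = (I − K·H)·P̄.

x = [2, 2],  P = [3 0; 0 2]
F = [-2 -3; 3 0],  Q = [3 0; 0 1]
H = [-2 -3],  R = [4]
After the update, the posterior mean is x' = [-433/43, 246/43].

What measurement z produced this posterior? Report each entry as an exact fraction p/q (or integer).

x̄ = F·x = [-10, 6]
P̄ = F·P·Fᵀ + Q = [33 -18; -18 28]
S = H·P̄·Hᵀ + R = [172]
K = P̄·Hᵀ·S⁻¹ = [-3/43; -12/43]
x' − x̄ = [-3/43, -12/43] = K·y
y = (KᵀK)⁻¹·Kᵀ·(x' − x̄) = [1]
z = y + H·x̄ = [1] + [2] = [3]

z = [3]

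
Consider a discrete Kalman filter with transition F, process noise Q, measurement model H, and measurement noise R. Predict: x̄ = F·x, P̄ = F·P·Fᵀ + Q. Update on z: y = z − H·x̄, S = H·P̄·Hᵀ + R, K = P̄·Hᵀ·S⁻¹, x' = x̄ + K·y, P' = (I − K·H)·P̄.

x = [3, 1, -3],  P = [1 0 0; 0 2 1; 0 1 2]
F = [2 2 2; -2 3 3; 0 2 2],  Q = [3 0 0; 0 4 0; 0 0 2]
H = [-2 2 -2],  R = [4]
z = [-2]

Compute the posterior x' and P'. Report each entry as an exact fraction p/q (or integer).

x' = [-143/32, -219/16, -127/16]
P' = [463/32 443/16 223/16; 443/16 487/8 267/8; 223/16 267/8 159/8]

x̄ = F·x = [2, -12, -4]
P̄ = F·P·Fᵀ + Q = [31 32 24; 32 62 36; 24 36 26]
y = z − H·x̄ = [18]
S = H·P̄·Hᵀ + R = [128]
K = P̄·Hᵀ·S⁻¹ = [-23/64; -3/32; -7/32]
x' = x̄ + K·y = [-143/32, -219/16, -127/16]
P' = (I − K·H)·P̄ = [463/32 443/16 223/16; 443/16 487/8 267/8; 223/16 267/8 159/8]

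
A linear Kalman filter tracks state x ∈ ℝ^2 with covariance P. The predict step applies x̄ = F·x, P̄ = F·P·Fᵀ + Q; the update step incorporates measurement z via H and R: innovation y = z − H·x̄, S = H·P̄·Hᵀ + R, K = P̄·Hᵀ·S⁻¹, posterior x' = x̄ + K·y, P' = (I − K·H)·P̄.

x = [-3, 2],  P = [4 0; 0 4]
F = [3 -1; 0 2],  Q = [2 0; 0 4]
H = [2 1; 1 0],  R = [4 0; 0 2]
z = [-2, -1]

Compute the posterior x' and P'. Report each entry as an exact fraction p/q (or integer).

x' = [-127/79, 110/79]
P' = [118/79 -198/79; -198/79 592/79]

x̄ = F·x = [-11, 4]
P̄ = F·P·Fᵀ + Q = [42 -8; -8 20]
y = z − H·x̄ = [16, 10]
S = H·P̄·Hᵀ + R = [160 76; 76 44]
K = P̄·Hᵀ·S⁻¹ = [19/158 59/79; 49/79 -99/79]
x' = x̄ + K·y = [-127/79, 110/79]
P' = (I − K·H)·P̄ = [118/79 -198/79; -198/79 592/79]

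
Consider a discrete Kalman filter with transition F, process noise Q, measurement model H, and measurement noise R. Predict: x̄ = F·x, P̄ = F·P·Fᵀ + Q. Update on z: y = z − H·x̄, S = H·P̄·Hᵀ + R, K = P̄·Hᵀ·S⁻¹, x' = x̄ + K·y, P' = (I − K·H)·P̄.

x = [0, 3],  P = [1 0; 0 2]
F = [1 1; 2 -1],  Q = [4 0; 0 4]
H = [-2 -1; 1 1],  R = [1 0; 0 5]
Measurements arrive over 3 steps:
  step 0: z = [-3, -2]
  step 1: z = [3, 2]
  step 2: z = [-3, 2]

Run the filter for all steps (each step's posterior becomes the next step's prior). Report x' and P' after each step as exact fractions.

step 0: x̄ = F·x = [3, -3]
step 0: P̄ = F·P·Fᵀ + Q = [7 0; 0 10]
step 0: y = z − H·x̄ = [0, -2]
step 0: S = H·P̄·Hᵀ + R = [39 -24; -24 22]
step 0: K = P̄·Hᵀ·S⁻¹ = [-70/141 -21/94; 10/141 25/47]
step 0: x' = x̄ + K·y = [162/47, -191/47]
step 0: P' = (I − K·H)·P̄ = [455/282 -385/141; -385/141 760/141]
step 1: x̄ = F·x = [-29/47, 515/47]
step 1: P̄ = F·P·Fᵀ + Q = [521/94 -230/47; -230/47 1258/47]
step 1: y = z − H·x̄ = [598/47, -392/47]
step 1: S = H·P̄·Hᵀ + R = [1427/47 -1089/47; -1089/47 2587/94]
step 1: K = P̄·Hᵀ·S⁻¹ = [-14604/28081 -11633/28081; 3714/28081 25444/28081]
step 1: x' = x̄ + K·y = [-106115/28081, 142737/28081]
step 1: P' = (I − K·H)·P̄ = [72769/28081 -130934/28081; -130934/28081 258154/28081]
step 2: x̄ = F·x = [36622/28081, -354967/28081]
step 2: P̄ = F·P·Fᵀ + Q = [181379/28081 -243550/28081; -243550/28081 1185290/28081]
step 2: y = z − H·x̄ = [-365966/28081, 374507/28081]
step 2: S = H·P̄·Hᵀ + R = [964687/28081 -817398/28081; -817398/28081 1019974/28081]
step 2: K = P̄·Hᵀ·S⁻¹ = [-3069825/5623307 -5605781/11246614; 1026330/5623307 6014480/5623307]
step 2: x' = x̄ + K·y = [19919961/11246614, -4245769/5623307]
step 2: P' = (I − K·H)·P̄ = [34168555/11246614 -31098730/5623307; -31098730/5623307 61171130/5623307]

step 0: x' = [162/47, -191/47], P' = [455/282 -385/141; -385/141 760/141]
step 1: x' = [-106115/28081, 142737/28081], P' = [72769/28081 -130934/28081; -130934/28081 258154/28081]
step 2: x' = [19919961/11246614, -4245769/5623307], P' = [34168555/11246614 -31098730/5623307; -31098730/5623307 61171130/5623307]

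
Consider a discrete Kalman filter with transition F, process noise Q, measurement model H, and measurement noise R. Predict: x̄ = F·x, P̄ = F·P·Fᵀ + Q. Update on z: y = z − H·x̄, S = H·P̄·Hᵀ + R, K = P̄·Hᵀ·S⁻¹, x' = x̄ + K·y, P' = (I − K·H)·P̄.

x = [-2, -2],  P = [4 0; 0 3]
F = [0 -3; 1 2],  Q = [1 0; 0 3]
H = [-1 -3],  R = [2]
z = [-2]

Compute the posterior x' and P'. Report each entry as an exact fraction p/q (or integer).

x̄ = F·x = [6, -6]
P̄ = F·P·Fᵀ + Q = [28 -18; -18 19]
y = z − H·x̄ = [-14]
S = H·P̄·Hᵀ + R = [93]
K = P̄·Hᵀ·S⁻¹ = [26/93; -13/31]
x' = x̄ + K·y = [194/93, -4/31]
P' = (I − K·H)·P̄ = [1928/93 -220/31; -220/31 82/31]

x' = [194/93, -4/31]
P' = [1928/93 -220/31; -220/31 82/31]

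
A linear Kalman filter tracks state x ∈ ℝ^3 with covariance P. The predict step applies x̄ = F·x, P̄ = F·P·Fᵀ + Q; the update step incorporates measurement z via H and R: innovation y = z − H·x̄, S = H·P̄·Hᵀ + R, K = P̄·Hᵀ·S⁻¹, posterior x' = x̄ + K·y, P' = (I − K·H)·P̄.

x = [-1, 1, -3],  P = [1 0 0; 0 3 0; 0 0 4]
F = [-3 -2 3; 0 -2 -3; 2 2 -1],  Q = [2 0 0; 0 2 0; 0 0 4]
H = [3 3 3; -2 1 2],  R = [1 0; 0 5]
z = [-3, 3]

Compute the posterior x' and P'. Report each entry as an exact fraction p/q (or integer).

x' = [-33403/23322, 6736/11661, -516/3887]
P' = [174887/163254 -230771/81627 48513/27209; -230771/81627 888460/81627 -216162/27209; 48513/27209 -216162/27209 166854/27209]

x̄ = F·x = [-8, 7, 3]
P̄ = F·P·Fᵀ + Q = [59 -24 -30; -24 50 0; -30 0 24]
y = z − H·x̄ = [-9, -26]
S = H·P̄·Hᵀ + R = [226 12; 12 723]
K = P̄·Hᵀ·S⁻¹ = [4423/54418 -22916/81627; 9203/27209 10606/81627; -2385/27209 4104/27209]
x' = x̄ + K·y = [-33403/23322, 6736/11661, -516/3887]
P' = (I − K·H)·P̄ = [174887/163254 -230771/81627 48513/27209; -230771/81627 888460/81627 -216162/27209; 48513/27209 -216162/27209 166854/27209]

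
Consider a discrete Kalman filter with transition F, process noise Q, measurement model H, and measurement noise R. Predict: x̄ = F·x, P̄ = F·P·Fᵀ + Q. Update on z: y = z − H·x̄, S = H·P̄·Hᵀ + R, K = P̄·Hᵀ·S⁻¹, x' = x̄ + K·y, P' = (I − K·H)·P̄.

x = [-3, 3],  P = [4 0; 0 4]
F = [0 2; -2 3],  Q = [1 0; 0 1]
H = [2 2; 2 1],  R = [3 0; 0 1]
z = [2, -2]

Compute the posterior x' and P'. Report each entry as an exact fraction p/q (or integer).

x̄ = F·x = [6, 15]
P̄ = F·P·Fᵀ + Q = [17 24; 24 53]
y = z − H·x̄ = [-40, -29]
S = H·P̄·Hᵀ + R = [475 318; 318 218]
K = P̄·Hᵀ·S⁻¹ = [-284/1213 737/1213; 727/1213 -997/2426]
x' = x̄ + K·y = [-2735/1213, 7143/2426]
P' = (I − K·H)·P̄ = [1163/1213 -1589/1213; -1589/1213 5359/2426]

x' = [-2735/1213, 7143/2426]
P' = [1163/1213 -1589/1213; -1589/1213 5359/2426]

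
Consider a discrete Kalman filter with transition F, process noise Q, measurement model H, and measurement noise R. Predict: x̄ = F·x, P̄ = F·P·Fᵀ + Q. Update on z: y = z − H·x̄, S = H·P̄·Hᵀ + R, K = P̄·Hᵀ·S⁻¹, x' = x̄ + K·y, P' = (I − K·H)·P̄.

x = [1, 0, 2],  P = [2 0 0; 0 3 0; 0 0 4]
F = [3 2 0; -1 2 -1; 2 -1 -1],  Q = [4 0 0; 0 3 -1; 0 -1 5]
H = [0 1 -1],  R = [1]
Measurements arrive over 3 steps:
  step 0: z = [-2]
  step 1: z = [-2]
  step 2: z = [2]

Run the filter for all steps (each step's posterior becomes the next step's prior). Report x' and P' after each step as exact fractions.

step 0: x̄ = F·x = [3, -3, 0]
step 0: P̄ = F·P·Fᵀ + Q = [34 6 6; 6 21 -7; 6 -7 20]
step 0: y = z − H·x̄ = [1]
step 0: S = H·P̄·Hᵀ + R = [56]
step 0: K = P̄·Hᵀ·S⁻¹ = [0; 1/2; -27/56]
step 0: x' = x̄ + K·y = [3, -5/2, -27/56]
step 0: P' = (I − K·H)·P̄ = [34 6 6; 6 7 13/2; 6 13/2 391/56]
step 1: x̄ = F·x = [4, -421/56, 503/56]
step 1: P̄ = F·P·Fᵀ + Q = [410 -81 165; -81 1903/56 -3277/56; 165 -3277/56 6719/56]
step 1: y = z − H·x̄ = [29/2]
step 1: S = H·P̄·Hᵀ + R = [272]
step 1: K = P̄·Hᵀ·S⁻¹ = [-123/136; 185/544; -21/32]
step 1: x' = x̄ + K·y = [-2479/272, -19701/7616, -239/448]
step 1: P' = (I − K·H)·P̄ = [12751/68 723/272 57/16; 723/272 19233/7616 979/448; 57/16 979/448 1273/448]
step 2: x̄ = F·x = [-123819/3808, 34073/7616, -28765/1904]
step 2: P̄ = F·P·Fᵀ + Q = [3300833/1904 -2120555/3808 1054471/952; -2120555/3808 1456249/7616 -705805/1904; 1054471/952 -705805/1904 352199/476]
step 2: y = z − H·x̄ = [-133901/7616]
step 2: S = H·P̄·Hᵀ + R = [12745489/7616]
step 2: K = P̄·Hᵀ·S⁻¹ = [-12676878/12745489; 4279469/12745489; -8458404/12745489]
step 2: x' = x̄ + K·y = [-191546844/12745489, -36435959/25490978, -87685717/25490978]
step 2: P' = (I − K·H)·P̄ = [995232004/12745489 25641487/12745489 38318365/12745489; 25641487/12745489 64797975/25490978 56239037/25490978; 38318365/12745489 56239037/25490978 73155845/25490978]

step 0: x' = [3, -5/2, -27/56], P' = [34 6 6; 6 7 13/2; 6 13/2 391/56]
step 1: x' = [-2479/272, -19701/7616, -239/448], P' = [12751/68 723/272 57/16; 723/272 19233/7616 979/448; 57/16 979/448 1273/448]
step 2: x' = [-191546844/12745489, -36435959/25490978, -87685717/25490978], P' = [995232004/12745489 25641487/12745489 38318365/12745489; 25641487/12745489 64797975/25490978 56239037/25490978; 38318365/12745489 56239037/25490978 73155845/25490978]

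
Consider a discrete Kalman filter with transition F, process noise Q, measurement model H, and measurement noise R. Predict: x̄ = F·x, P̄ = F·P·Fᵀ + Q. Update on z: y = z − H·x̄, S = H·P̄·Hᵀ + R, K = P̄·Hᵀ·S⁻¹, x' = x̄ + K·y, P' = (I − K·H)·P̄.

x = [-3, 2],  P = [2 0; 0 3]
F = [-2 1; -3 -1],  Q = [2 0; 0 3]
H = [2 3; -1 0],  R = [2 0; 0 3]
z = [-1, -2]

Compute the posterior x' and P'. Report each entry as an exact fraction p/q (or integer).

x' = [7240/3239, -5713/3239]
P' = [6315/3239 -4104/3239; -4104/3239 3378/3239]

x̄ = F·x = [8, 7]
P̄ = F·P·Fᵀ + Q = [13 9; 9 24]
y = z − H·x̄ = [-38, 6]
S = H·P̄·Hᵀ + R = [378 -53; -53 16]
K = P̄·Hᵀ·S⁻¹ = [159/3239 -2105/3239; 963/3239 1368/3239]
x' = x̄ + K·y = [7240/3239, -5713/3239]
P' = (I − K·H)·P̄ = [6315/3239 -4104/3239; -4104/3239 3378/3239]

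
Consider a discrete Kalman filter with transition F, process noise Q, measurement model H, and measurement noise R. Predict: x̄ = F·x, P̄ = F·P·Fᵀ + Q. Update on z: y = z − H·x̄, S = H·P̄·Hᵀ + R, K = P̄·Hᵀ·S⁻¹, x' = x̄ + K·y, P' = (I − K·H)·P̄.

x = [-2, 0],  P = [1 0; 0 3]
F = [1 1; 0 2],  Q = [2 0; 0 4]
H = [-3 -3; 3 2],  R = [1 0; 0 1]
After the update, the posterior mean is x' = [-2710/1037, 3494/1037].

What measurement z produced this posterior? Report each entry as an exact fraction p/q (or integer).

z = [-3, -2]

x̄ = F·x = [-2, 0]
P̄ = F·P·Fᵀ + Q = [6 6; 6 16]
S = H·P̄·Hᵀ + R = [307 -240; -240 191]
K = P̄·Hᵀ·S⁻¹ = [324/1037 570/1037; -606/1037 -490/1037]
x' − x̄ = [-636/1037, 3494/1037] = K·y
y = (KᵀK)⁻¹·Kᵀ·(x' − x̄) = [-9, 4]
z = y + H·x̄ = [-9, 4] + [6, -6] = [-3, -2]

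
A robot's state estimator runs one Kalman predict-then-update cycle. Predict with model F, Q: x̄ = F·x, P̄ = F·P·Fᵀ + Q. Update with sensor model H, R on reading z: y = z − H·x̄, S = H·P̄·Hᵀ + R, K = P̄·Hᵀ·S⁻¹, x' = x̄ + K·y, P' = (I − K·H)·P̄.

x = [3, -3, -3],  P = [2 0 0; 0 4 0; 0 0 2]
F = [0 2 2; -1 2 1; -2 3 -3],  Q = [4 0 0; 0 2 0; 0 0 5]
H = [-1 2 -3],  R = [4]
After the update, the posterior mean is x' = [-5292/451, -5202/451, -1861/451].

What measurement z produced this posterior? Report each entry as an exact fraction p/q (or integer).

x̄ = F·x = [-12, -12, -6]
P̄ = F·P·Fᵀ + Q = [28 20 12; 20 22 22; 12 22 67]
S = H·P̄·Hᵀ + R = [451]
K = P̄·Hᵀ·S⁻¹ = [-24/451; -42/451; -169/451]
x' − x̄ = [120/451, 210/451, 845/451] = K·y
y = (KᵀK)⁻¹·Kᵀ·(x' − x̄) = [-5]
z = y + H·x̄ = [-5] + [6] = [1]

z = [1]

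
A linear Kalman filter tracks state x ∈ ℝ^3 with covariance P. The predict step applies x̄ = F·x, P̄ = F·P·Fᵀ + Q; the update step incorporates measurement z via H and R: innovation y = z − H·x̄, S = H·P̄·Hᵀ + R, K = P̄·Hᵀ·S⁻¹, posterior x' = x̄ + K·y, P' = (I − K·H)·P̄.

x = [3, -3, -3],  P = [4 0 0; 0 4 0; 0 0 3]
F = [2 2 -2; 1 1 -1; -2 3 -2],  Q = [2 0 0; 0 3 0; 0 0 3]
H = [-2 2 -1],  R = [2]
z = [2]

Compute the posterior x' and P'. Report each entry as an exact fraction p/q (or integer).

x' = [1106/173, 545/173, -1470/173]
P' = [3334/173 2038/173 -2456/173; 2038/173 1746/173 -532/173; -2456/173 -532/173 4022/173]

x̄ = F·x = [6, 3, -9]
P̄ = F·P·Fᵀ + Q = [46 22 20; 22 14 10; 20 10 67]
y = z − H·x̄ = [-1]
S = H·P̄·Hᵀ + R = [173]
K = P̄·Hᵀ·S⁻¹ = [-68/173; -26/173; -87/173]
x' = x̄ + K·y = [1106/173, 545/173, -1470/173]
P' = (I − K·H)·P̄ = [3334/173 2038/173 -2456/173; 2038/173 1746/173 -532/173; -2456/173 -532/173 4022/173]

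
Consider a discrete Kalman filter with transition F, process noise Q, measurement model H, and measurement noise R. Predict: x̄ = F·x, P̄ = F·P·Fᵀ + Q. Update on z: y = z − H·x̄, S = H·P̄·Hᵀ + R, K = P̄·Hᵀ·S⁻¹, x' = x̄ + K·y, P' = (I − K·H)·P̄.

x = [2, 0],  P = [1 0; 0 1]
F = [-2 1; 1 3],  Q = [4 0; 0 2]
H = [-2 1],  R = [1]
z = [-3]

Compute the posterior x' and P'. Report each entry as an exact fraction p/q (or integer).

x' = [41/45, -8/9]
P' = [116/45 43/9; 43/9 88/9]

x̄ = F·x = [-4, 2]
P̄ = F·P·Fᵀ + Q = [9 1; 1 12]
y = z − H·x̄ = [-13]
S = H·P̄·Hᵀ + R = [45]
K = P̄·Hᵀ·S⁻¹ = [-17/45; 2/9]
x' = x̄ + K·y = [41/45, -8/9]
P' = (I − K·H)·P̄ = [116/45 43/9; 43/9 88/9]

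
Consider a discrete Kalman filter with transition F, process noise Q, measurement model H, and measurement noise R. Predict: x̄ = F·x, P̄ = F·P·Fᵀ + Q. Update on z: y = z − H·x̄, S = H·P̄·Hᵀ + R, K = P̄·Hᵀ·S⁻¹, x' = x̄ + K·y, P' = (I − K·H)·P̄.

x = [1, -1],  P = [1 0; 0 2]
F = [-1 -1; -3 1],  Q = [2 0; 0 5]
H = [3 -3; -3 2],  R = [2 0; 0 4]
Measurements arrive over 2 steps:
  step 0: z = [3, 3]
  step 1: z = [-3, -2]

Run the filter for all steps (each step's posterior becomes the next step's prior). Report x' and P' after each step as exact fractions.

step 0: x' = [-4273/1597, -5552/1597], P' = [3516/1597 3800/1597; 3800/1597 4394/1597]
step 1: x' = [1928395/451798, 2366727/451798], P' = [734298/225899 794402/225899; 794402/225899 899452/225899]

step 0: x̄ = F·x = [0, -4]
step 0: P̄ = F·P·Fᵀ + Q = [5 1; 1 16]
step 0: y = z − H·x̄ = [-9, 11]
step 0: S = H·P̄·Hᵀ + R = [173 -126; -126 101]
step 0: K = P̄·Hᵀ·S⁻¹ = [-426/1597 -737/1597; -891/1597 -653/1597]
step 0: x' = x̄ + K·y = [-4273/1597, -5552/1597]
step 0: P' = (I − K·H)·P̄ = [3516/1597 3800/1597; 3800/1597 4394/1597]
step 1: x̄ = F·x = [9825/1597, 7267/1597]
step 1: P̄ = F·P·Fᵀ + Q = [18704/1597 13754/1597; 13754/1597 21223/1597]
step 1: y = z − H·x̄ = [-12465/1597, 11747/1597]
step 1: S = H·P̄·Hᵀ + R = [114965/1597 -89364/1597; -89364/1597 94568/1597]
step 1: K = P̄·Hᵀ·S⁻¹ = [-90156/225899 -307045/451798; -157575/225899 -292151/451798]
step 1: x' = x̄ + K·y = [1928395/451798, 2366727/451798]
step 1: P' = (I − K·H)·P̄ = [734298/225899 794402/225899; 794402/225899 899452/225899]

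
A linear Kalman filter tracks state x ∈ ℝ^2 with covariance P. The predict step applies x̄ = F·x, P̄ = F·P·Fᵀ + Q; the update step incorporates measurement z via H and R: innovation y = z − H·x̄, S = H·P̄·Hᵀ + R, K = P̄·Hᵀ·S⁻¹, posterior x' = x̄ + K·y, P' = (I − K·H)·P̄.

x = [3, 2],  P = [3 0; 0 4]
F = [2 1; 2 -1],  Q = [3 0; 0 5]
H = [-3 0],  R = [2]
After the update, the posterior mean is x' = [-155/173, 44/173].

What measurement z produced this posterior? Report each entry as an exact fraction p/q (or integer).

x̄ = F·x = [8, 4]
P̄ = F·P·Fᵀ + Q = [19 8; 8 21]
S = H·P̄·Hᵀ + R = [173]
K = P̄·Hᵀ·S⁻¹ = [-57/173; -24/173]
x' − x̄ = [-1539/173, -648/173] = K·y
y = (KᵀK)⁻¹·Kᵀ·(x' − x̄) = [27]
z = y + H·x̄ = [27] + [-24] = [3]

z = [3]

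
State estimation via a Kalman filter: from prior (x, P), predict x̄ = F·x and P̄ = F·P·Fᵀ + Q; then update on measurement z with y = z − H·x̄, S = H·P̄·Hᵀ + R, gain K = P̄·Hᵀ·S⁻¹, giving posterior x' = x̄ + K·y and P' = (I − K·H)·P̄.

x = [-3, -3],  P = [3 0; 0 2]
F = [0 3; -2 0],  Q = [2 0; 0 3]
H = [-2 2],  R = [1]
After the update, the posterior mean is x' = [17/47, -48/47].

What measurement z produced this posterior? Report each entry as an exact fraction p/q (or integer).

x̄ = F·x = [-9, 6]
P̄ = F·P·Fᵀ + Q = [20 0; 0 15]
S = H·P̄·Hᵀ + R = [141]
K = P̄·Hᵀ·S⁻¹ = [-40/141; 10/47]
x' − x̄ = [440/47, -330/47] = K·y
y = (KᵀK)⁻¹·Kᵀ·(x' − x̄) = [-33]
z = y + H·x̄ = [-33] + [30] = [-3]

z = [-3]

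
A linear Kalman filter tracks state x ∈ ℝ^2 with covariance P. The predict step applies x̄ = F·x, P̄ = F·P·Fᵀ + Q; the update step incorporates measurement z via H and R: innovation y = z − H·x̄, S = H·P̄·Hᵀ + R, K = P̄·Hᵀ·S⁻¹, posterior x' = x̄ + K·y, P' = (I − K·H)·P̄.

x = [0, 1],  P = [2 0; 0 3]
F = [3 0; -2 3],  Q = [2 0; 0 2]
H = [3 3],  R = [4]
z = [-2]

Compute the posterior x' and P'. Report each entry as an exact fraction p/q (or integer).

x̄ = F·x = [0, 3]
P̄ = F·P·Fᵀ + Q = [20 -12; -12 37]
y = z − H·x̄ = [-11]
S = H·P̄·Hᵀ + R = [301]
K = P̄·Hᵀ·S⁻¹ = [24/301; 75/301]
x' = x̄ + K·y = [-264/301, 78/301]
P' = (I − K·H)·P̄ = [5444/301 -5412/301; -5412/301 5512/301]

x' = [-264/301, 78/301]
P' = [5444/301 -5412/301; -5412/301 5512/301]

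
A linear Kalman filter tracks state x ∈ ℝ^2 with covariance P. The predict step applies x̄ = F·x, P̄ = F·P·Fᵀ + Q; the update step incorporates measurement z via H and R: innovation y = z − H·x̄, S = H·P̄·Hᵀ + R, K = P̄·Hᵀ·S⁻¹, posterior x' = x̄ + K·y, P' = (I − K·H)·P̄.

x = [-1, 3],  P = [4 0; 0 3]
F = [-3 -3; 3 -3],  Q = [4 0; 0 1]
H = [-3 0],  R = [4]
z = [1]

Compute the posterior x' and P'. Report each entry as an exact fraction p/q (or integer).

x̄ = F·x = [-6, -12]
P̄ = F·P·Fᵀ + Q = [67 -9; -9 64]
y = z − H·x̄ = [-17]
S = H·P̄·Hᵀ + R = [607]
K = P̄·Hᵀ·S⁻¹ = [-201/607; 27/607]
x' = x̄ + K·y = [-225/607, -7743/607]
P' = (I − K·H)·P̄ = [268/607 -36/607; -36/607 38119/607]

x' = [-225/607, -7743/607]
P' = [268/607 -36/607; -36/607 38119/607]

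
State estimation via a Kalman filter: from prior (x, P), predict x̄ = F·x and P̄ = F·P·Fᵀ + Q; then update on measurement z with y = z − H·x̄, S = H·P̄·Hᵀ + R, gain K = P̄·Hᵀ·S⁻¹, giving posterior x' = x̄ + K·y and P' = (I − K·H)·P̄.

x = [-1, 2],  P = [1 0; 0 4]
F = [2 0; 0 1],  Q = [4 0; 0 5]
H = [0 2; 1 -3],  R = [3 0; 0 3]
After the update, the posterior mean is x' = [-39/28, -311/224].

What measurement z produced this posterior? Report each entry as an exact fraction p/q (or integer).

x̄ = F·x = [-2, 2]
P̄ = F·P·Fᵀ + Q = [8 0; 0 9]
S = H·P̄·Hᵀ + R = [39 -54; -54 92]
K = P̄·Hᵀ·S⁻¹ = [9/14 13/28; 33/112 -27/224]
x' − x̄ = [17/28, -759/224] = K·y
y = (KᵀK)⁻¹·Kᵀ·(x' − x̄) = [-7, 11]
z = y + H·x̄ = [-7, 11] + [4, -8] = [-3, 3]

z = [-3, 3]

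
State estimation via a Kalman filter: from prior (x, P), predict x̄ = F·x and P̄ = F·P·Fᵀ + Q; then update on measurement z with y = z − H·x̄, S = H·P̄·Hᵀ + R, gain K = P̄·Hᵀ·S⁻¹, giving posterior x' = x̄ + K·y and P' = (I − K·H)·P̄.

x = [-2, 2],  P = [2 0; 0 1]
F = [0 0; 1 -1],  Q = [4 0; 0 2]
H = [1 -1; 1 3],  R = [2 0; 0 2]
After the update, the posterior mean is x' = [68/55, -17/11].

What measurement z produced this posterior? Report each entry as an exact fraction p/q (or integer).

z = [3, -3]

x̄ = F·x = [0, -4]
P̄ = F·P·Fᵀ + Q = [4 0; 0 5]
S = H·P̄·Hᵀ + R = [11 -11; -11 51]
K = P̄·Hᵀ·S⁻¹ = [31/55 1/5; -9/44 1/4]
x' − x̄ = [68/55, 27/11] = K·y
y = (KᵀK)⁻¹·Kᵀ·(x' − x̄) = [-1, 9]
z = y + H·x̄ = [-1, 9] + [4, -12] = [3, -3]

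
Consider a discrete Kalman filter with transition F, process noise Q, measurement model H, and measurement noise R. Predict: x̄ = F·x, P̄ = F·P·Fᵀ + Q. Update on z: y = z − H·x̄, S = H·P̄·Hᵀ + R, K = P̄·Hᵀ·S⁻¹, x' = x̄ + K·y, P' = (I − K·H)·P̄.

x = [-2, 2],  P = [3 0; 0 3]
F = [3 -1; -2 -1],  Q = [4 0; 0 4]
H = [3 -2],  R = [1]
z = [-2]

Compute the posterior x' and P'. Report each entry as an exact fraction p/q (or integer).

x̄ = F·x = [-8, 2]
P̄ = F·P·Fᵀ + Q = [34 -15; -15 19]
y = z − H·x̄ = [26]
S = H·P̄·Hᵀ + R = [563]
K = P̄·Hᵀ·S⁻¹ = [132/563; -83/563]
x' = x̄ + K·y = [-1072/563, -1032/563]
P' = (I − K·H)·P̄ = [1718/563 2511/563; 2511/563 3808/563]

x' = [-1072/563, -1032/563]
P' = [1718/563 2511/563; 2511/563 3808/563]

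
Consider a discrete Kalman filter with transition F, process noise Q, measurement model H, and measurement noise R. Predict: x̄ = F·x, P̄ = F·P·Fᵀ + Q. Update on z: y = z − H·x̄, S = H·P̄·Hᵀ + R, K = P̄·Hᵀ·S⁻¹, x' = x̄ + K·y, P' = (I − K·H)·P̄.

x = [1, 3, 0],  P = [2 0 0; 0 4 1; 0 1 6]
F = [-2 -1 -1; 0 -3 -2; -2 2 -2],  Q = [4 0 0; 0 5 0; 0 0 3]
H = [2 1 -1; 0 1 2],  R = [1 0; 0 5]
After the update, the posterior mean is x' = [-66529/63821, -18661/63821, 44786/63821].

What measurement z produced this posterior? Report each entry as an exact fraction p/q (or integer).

x̄ = F·x = [-5, -9, 4]
P̄ = F·P·Fᵀ + Q = [24 29 12; 29 77 2; 12 2 43]
S = H·P̄·Hᵀ + R = [281 99; 99 262]
K = P̄·Hᵀ·S⁻¹ = [11783/63821 8458/63821; 26827/63821 9594/63821; -13166/63821 26411/63821]
x' − x̄ = [252576/63821, 555728/63821, -210498/63821] = K·y
y = (KᵀK)⁻¹·Kᵀ·(x' − x̄) = [20, 2]
z = y + H·x̄ = [20, 2] + [-23, -1] = [-3, 1]

z = [-3, 1]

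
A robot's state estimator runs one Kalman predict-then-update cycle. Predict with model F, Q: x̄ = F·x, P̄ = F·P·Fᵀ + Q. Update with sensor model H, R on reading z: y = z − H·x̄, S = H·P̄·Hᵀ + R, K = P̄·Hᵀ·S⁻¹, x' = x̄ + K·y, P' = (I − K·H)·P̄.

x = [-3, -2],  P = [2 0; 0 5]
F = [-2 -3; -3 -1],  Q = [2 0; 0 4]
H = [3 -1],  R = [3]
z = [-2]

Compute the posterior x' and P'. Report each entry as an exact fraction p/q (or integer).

x̄ = F·x = [12, 11]
P̄ = F·P·Fᵀ + Q = [55 27; 27 27]
y = z − H·x̄ = [-27]
S = H·P̄·Hᵀ + R = [363]
K = P̄·Hᵀ·S⁻¹ = [46/121; 18/121]
x' = x̄ + K·y = [210/121, 845/121]
P' = (I − K·H)·P̄ = [307/121 783/121; 783/121 2295/121]

x' = [210/121, 845/121]
P' = [307/121 783/121; 783/121 2295/121]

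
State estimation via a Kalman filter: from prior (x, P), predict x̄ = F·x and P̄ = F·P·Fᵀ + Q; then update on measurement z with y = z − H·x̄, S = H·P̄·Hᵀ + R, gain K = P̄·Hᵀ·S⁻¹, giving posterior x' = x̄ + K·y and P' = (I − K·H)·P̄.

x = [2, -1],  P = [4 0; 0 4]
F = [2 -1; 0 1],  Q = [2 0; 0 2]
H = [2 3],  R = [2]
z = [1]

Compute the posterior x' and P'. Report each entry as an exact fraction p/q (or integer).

x' = [3, -13/8]
P' = [34/3 -22/3; -22/3 119/24]

x̄ = F·x = [5, -1]
P̄ = F·P·Fᵀ + Q = [22 -4; -4 6]
y = z − H·x̄ = [-6]
S = H·P̄·Hᵀ + R = [96]
K = P̄·Hᵀ·S⁻¹ = [1/3; 5/48]
x' = x̄ + K·y = [3, -13/8]
P' = (I − K·H)·P̄ = [34/3 -22/3; -22/3 119/24]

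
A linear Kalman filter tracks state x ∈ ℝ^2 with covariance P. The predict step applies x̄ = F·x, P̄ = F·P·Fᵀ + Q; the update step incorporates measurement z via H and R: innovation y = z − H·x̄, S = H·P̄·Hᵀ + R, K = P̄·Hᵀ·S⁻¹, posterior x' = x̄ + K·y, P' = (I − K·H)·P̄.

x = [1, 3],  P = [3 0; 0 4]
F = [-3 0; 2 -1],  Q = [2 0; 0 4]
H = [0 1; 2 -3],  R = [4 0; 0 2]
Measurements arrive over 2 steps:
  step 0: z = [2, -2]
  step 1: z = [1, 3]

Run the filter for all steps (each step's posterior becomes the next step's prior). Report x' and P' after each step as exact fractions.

step 0: x̄ = F·x = [-3, -1]
step 0: P̄ = F·P·Fᵀ + Q = [29 -18; -18 20]
step 0: y = z − H·x̄ = [3, 1]
step 0: S = H·P̄·Hᵀ + R = [24 -96; -96 514]
step 0: K = P̄·Hᵀ·S⁻¹ = [25/52 4/13; 133/390 -8/65]
step 0: x' = x̄ + K·y = [-5/4, -1/10]
step 0: P' = (I − K·H)·P̄ = [83/26 25/13; 25/13 266/195]
step 1: x̄ = F·x = [15/4, -12/5]
step 1: P̄ = F·P·Fᵀ + Q = [799/26 -174/13; -174/13 2036/195]
step 1: y = z − H·x̄ = [17/5, -117/10]
step 1: S = H·P̄·Hᵀ + R = [2816/195 -3776/65; -3776/65 24668/65]
step 1: K = P̄·Hᵀ·S⁻¹ = [20073/51328 1051/3208; 7163/25664 -177/1604]
step 1: x' = x̄ + K·y = [63981/51328, -4105/25664]
step 1: P' = (I − K·H)·P̄ = [68627/25664 20073/12832; 20073/12832 7163/6416]

step 0: x' = [-5/4, -1/10], P' = [83/26 25/13; 25/13 266/195]
step 1: x' = [63981/51328, -4105/25664], P' = [68627/25664 20073/12832; 20073/12832 7163/6416]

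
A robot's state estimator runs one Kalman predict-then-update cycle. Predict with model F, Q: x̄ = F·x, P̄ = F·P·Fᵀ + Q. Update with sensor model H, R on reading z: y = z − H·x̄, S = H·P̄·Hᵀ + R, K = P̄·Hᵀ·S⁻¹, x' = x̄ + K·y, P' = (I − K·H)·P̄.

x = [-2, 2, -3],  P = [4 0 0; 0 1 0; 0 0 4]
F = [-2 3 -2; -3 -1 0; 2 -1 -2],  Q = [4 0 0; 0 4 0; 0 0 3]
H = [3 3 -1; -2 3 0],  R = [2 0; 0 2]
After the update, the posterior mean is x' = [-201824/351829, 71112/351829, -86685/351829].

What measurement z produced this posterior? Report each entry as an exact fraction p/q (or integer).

z = [-1, 2]

x̄ = F·x = [16, 4, 0]
P̄ = F·P·Fᵀ + Q = [45 21 -3; 21 41 -23; -3 -23 36]
S = H·P̄·Hᵀ + R = [1346 225; 225 299]
K = P̄·Hᵀ·S⁻¹ = [66174/351829 -81567/351829; 44266/351829 62001/351829; -19911/351829 -59148/351829]
x' − x̄ = [-5831088/351829, -1336204/351829, -86685/351829] = K·y
y = (KᵀK)⁻¹·Kᵀ·(x' − x̄) = [-61, 22]
z = y + H·x̄ = [-61, 22] + [60, -20] = [-1, 2]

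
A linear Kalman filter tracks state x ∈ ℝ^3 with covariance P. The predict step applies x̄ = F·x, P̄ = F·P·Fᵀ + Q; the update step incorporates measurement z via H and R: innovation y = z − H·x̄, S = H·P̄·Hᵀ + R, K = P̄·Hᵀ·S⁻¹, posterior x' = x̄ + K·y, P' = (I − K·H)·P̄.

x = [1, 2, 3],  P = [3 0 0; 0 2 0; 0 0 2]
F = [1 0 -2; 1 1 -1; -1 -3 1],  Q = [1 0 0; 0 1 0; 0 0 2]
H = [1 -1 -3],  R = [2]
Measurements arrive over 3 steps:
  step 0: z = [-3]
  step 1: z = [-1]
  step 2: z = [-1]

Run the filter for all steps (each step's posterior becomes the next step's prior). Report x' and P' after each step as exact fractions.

step 0: x' = [-1305/209, -320/209, -126/209], P' = [1832/209 631/209 383/209; 631/209 648/209 -27/209; 383/209 -27/209 184/209]
step 1: x' = [-14404/6309, -99074/44163, 16057/44163], P' = [21907/12618 9533/12618 1642/6309; 9533/12618 253513/88326 -36394/44163; 1642/6309 -36394/44163 26504/44163]
step 2: x' = [-21765463/27706081, -33006067/27706081, 14469083/27706081], P' = [46014411/27706081 14160729/27706081 8990552/27706081; 14160729/27706081 58586129/27706081 -17514092/27706081; 8990552/27706081 -17514092/27706081 15311960/27706081]

step 0: x̄ = F·x = [-5, 0, -4]
step 0: P̄ = F·P·Fᵀ + Q = [12 7 -7; 7 8 -11; -7 -11 25]
step 0: y = z − H·x̄ = [-10]
step 0: S = H·P̄·Hᵀ + R = [209]
step 0: K = P̄·Hᵀ·S⁻¹ = [26/209; 32/209; -71/209]
step 0: x' = x̄ + K·y = [-1305/209, -320/209, -126/209]
step 0: P' = (I − K·H)·P̄ = [1832/209 631/209 383/209; 631/209 648/209 -27/209; 383/209 -27/209 184/209]
step 1: x̄ = F·x = [-1053/209, -1499/209, 2139/209]
step 1: P̄ = F·P·Fᵀ + Q = [1245/209 1736/209 -3106/209; 1736/209 3423/209 -5826/209; -3106/209 -5826/209 11448/209]
step 1: y = z − H·x̄ = [5762/209]
step 1: S = H·P̄·Hᵀ + R = [88326/209]
step 1: K = P̄·Hᵀ·S⁻¹ = [1261/12618; 15791/88326; -15812/44163]
step 1: x' = x̄ + K·y = [-14404/6309, -99074/44163, 16057/44163]
step 1: P' = (I − K·H)·P̄ = [21907/12618 9533/12618 1642/6309; 9533/12618 253513/88326 -36394/44163; 1642/6309 -36394/44163 26504/44163]
step 2: x̄ = F·x = [-44314/14721, -215959/44163, 414107/44163]
step 2: P̄ = F·P·Fᵀ + Q = [40195/9814 67118/14721 -137887/14721; 67118/14721 390629/44163 -739498/44163; -137887/14721 -739498/44163 1727882/44163]
step 2: y = z − H·x̄ = [1115141/44163]
step 2: S = H·P̄·Hᵀ + R = [27706081/88326]
step 2: K = P̄·Hᵀ·S⁻¹ = [2441013/27706081; 4058438/27706081; -9715618/27706081]
step 2: x' = x̄ + K·y = [-21765463/27706081, -33006067/27706081, 14469083/27706081]
step 2: P' = (I − K·H)·P̄ = [46014411/27706081 14160729/27706081 8990552/27706081; 14160729/27706081 58586129/27706081 -17514092/27706081; 8990552/27706081 -17514092/27706081 15311960/27706081]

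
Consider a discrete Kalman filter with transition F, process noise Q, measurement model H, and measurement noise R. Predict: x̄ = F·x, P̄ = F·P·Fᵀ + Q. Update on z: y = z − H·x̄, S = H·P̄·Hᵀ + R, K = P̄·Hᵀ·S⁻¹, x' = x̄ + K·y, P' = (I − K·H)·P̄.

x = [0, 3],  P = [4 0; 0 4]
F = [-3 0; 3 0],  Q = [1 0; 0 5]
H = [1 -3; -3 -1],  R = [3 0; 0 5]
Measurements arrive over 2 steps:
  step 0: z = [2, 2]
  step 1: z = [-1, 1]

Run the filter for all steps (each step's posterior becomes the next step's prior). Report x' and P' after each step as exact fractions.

step 0: x̄ = F·x = [0, 0]
step 0: P̄ = F·P·Fᵀ + Q = [37 -36; -36 41]
step 0: y = z − H·x̄ = [2, 2]
step 0: S = H·P̄·Hᵀ + R = [625 -276; -276 163]
step 0: K = P̄·Hᵀ·S⁻¹ = [2935/25699 -6855/25699; -7425/25699 -2009/25699]
step 0: x' = x̄ + K·y = [-7840/25699, -18868/25699]
step 0: P' = (I − K·H)·P̄ = [11163/25699 786/25699; 786/25699 7687/25699]
step 1: x̄ = F·x = [23520/25699, -23520/25699]
step 1: P̄ = F·P·Fᵀ + Q = [126166/25699 -100467/25699; -100467/25699 228962/25699]
step 1: y = z − H·x̄ = [-119779/25699, 72739/25699]
step 1: S = H·P̄·Hᵀ + R = [2866723/25699 -495348/25699; -495348/25699 890149/25699]
step 1: K = P̄·Hᵀ·S⁻¹ = [9450805/89748277 -22773003/89748277; -25875675/89748277 -7095653/89748277]
step 1: x' = x̄ + K·y = [-26367328/89748277, 18380182/89748277]
step 1: P' = (I − K·H)·P̄ = [36994746/89748277 2880777/89748277; 2880777/89748277 26835934/89748277]

step 0: x' = [-7840/25699, -18868/25699], P' = [11163/25699 786/25699; 786/25699 7687/25699]
step 1: x' = [-26367328/89748277, 18380182/89748277], P' = [36994746/89748277 2880777/89748277; 2880777/89748277 26835934/89748277]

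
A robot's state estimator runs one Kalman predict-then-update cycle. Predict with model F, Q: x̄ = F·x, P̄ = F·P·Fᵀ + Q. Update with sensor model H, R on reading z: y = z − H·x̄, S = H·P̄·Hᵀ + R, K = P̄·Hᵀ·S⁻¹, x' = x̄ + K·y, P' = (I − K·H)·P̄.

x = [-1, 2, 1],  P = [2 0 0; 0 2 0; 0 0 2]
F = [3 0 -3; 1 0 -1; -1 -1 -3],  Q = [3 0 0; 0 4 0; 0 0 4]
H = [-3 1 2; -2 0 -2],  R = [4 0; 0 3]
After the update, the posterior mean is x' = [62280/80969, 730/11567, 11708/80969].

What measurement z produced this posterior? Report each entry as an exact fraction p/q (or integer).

x̄ = F·x = [-6, -2, -4]
P̄ = F·P·Fᵀ + Q = [39 12 12; 12 8 4; 12 4 26]
S = H·P̄·Hᵀ + R = [267 122; 122 359]
K = P̄·Hᵀ·S⁻¹ = [-16635/80969 -17352/80969; -468/11567 -872/11567; 16452/80969 -22732/80969]
x' − x̄ = [548094/80969, 23864/11567, 335584/80969] = K·y
y = (KᵀK)⁻¹·Kᵀ·(x' − x̄) = [-10, -22]
z = y + H·x̄ = [-10, -22] + [8, 20] = [-2, -2]

z = [-2, -2]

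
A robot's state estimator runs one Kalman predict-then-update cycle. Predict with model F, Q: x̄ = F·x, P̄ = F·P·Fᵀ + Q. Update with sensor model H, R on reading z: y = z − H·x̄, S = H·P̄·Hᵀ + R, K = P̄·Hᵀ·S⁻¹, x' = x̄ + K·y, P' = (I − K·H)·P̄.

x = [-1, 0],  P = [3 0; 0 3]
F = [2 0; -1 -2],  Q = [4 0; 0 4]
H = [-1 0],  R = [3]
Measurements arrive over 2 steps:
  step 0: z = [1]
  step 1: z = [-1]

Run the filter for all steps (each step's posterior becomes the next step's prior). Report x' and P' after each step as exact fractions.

step 0: x' = [-22/19, 13/19], P' = [48/19 -18/19; -18/19 325/19]
step 1: x' = [136/325, -148/325], P' = [804/325 -72/325; -72/325 23096/325]

step 0: x̄ = F·x = [-2, 1]
step 0: P̄ = F·P·Fᵀ + Q = [16 -6; -6 19]
step 0: y = z − H·x̄ = [-1]
step 0: S = H·P̄·Hᵀ + R = [19]
step 0: K = P̄·Hᵀ·S⁻¹ = [-16/19; 6/19]
step 0: x' = x̄ + K·y = [-22/19, 13/19]
step 0: P' = (I − K·H)·P̄ = [48/19 -18/19; -18/19 325/19]
step 1: x̄ = F·x = [-44/19, -4/19]
step 1: P̄ = F·P·Fᵀ + Q = [268/19 -24/19; -24/19 1352/19]
step 1: y = z − H·x̄ = [-63/19]
step 1: S = H·P̄·Hᵀ + R = [325/19]
step 1: K = P̄·Hᵀ·S⁻¹ = [-268/325; 24/325]
step 1: x' = x̄ + K·y = [136/325, -148/325]
step 1: P' = (I − K·H)·P̄ = [804/325 -72/325; -72/325 23096/325]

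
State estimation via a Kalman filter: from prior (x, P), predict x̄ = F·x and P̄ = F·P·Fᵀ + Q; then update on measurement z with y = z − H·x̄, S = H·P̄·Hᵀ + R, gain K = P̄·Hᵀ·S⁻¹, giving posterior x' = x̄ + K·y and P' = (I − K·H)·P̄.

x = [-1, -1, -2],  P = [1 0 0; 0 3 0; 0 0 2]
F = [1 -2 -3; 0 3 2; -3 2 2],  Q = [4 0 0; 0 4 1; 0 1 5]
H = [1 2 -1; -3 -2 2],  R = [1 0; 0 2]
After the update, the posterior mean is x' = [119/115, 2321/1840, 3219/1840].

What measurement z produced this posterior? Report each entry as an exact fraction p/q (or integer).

x̄ = F·x = [7, -7, -3]
P̄ = F·P·Fᵀ + Q = [35 -30 -27; -30 39 27; -27 27 34]
S = H·P̄·Hᵀ + R = [52 -62; -62 357]
K = P̄·Hᵀ·S⁻¹ = [-339/920 -157/460; 11589/14720 2367/7360; 3391/14720 2253/7360]
x' − x̄ = [-686/115, 15201/1840, 8739/1840] = K·y
y = (KᵀK)⁻¹·Kᵀ·(x' − x̄) = [6, 11]
z = y + H·x̄ = [6, 11] + [-4, -13] = [2, -2]

z = [2, -2]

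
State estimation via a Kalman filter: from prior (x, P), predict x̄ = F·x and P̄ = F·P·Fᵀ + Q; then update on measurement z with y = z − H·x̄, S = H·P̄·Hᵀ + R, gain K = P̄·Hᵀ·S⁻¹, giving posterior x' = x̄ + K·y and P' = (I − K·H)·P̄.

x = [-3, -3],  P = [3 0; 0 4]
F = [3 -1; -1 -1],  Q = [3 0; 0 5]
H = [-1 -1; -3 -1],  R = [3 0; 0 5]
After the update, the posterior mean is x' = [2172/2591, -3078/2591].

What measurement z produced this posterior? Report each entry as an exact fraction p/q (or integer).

z = [3, -3]

x̄ = F·x = [-6, 6]
P̄ = F·P·Fᵀ + Q = [34 -5; -5 12]
S = H·P̄·Hᵀ + R = [39 94; 94 293]
K = P̄·Hᵀ·S⁻¹ = [621/2591 -1057/2591; -2333/2591 775/2591]
x' − x̄ = [17718/2591, -18624/2591] = K·y
y = (KᵀK)⁻¹·Kᵀ·(x' − x̄) = [3, -15]
z = y + H·x̄ = [3, -15] + [0, 12] = [3, -3]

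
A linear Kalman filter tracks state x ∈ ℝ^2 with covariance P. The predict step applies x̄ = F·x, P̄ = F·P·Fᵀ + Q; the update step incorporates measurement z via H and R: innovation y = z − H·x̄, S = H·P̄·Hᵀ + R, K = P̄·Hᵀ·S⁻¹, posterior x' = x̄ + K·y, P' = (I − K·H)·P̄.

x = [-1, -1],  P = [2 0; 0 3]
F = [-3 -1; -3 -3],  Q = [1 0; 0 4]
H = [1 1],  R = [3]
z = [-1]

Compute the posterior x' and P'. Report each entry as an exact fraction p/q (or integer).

x̄ = F·x = [4, 6]
P̄ = F·P·Fᵀ + Q = [22 27; 27 49]
y = z − H·x̄ = [-11]
S = H·P̄·Hᵀ + R = [128]
K = P̄·Hᵀ·S⁻¹ = [49/128; 19/32]
x' = x̄ + K·y = [-27/128, -17/32]
P' = (I − K·H)·P̄ = [415/128 -67/32; -67/32 31/8]

x' = [-27/128, -17/32]
P' = [415/128 -67/32; -67/32 31/8]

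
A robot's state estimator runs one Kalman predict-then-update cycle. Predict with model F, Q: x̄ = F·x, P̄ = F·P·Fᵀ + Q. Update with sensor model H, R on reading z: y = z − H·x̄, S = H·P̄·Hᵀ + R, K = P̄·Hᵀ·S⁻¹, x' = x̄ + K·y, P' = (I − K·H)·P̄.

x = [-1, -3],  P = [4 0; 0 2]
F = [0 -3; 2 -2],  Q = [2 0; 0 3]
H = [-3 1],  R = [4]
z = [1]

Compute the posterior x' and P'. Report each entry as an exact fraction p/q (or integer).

x̄ = F·x = [9, 4]
P̄ = F·P·Fᵀ + Q = [20 12; 12 27]
y = z − H·x̄ = [24]
S = H·P̄·Hᵀ + R = [139]
K = P̄·Hᵀ·S⁻¹ = [-48/139; -9/139]
x' = x̄ + K·y = [99/139, 340/139]
P' = (I − K·H)·P̄ = [476/139 1236/139; 1236/139 3672/139]

x' = [99/139, 340/139]
P' = [476/139 1236/139; 1236/139 3672/139]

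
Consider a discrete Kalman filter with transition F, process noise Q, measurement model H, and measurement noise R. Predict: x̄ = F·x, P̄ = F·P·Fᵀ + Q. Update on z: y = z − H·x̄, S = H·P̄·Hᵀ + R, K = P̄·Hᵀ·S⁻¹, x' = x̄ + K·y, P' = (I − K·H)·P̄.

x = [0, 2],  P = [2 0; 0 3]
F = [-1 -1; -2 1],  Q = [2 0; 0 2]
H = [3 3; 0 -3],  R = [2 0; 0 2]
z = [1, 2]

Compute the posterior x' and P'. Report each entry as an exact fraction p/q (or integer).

x' = [3011/3962, -1033/1981]
P' = [817/1981 -404/1981; -404/1981 418/1981]

x̄ = F·x = [-2, 2]
P̄ = F·P·Fᵀ + Q = [7 1; 1 13]
y = z − H·x̄ = [1, 8]
S = H·P̄·Hᵀ + R = [200 -126; -126 119]
K = P̄·Hᵀ·S⁻¹ = [177/566 606/1981; 3/283 -627/1981]
x' = x̄ + K·y = [3011/3962, -1033/1981]
P' = (I − K·H)·P̄ = [817/1981 -404/1981; -404/1981 418/1981]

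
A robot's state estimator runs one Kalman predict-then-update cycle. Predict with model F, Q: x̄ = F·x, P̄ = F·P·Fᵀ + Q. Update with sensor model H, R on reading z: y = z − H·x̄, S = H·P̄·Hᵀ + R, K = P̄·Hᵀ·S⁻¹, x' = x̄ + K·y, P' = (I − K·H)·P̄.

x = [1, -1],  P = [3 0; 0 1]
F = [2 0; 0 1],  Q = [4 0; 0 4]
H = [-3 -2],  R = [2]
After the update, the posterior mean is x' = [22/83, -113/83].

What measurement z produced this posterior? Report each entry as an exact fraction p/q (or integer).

z = [2]

x̄ = F·x = [2, -1]
P̄ = F·P·Fᵀ + Q = [16 0; 0 5]
S = H·P̄·Hᵀ + R = [166]
K = P̄·Hᵀ·S⁻¹ = [-24/83; -5/83]
x' − x̄ = [-144/83, -30/83] = K·y
y = (KᵀK)⁻¹·Kᵀ·(x' − x̄) = [6]
z = y + H·x̄ = [6] + [-4] = [2]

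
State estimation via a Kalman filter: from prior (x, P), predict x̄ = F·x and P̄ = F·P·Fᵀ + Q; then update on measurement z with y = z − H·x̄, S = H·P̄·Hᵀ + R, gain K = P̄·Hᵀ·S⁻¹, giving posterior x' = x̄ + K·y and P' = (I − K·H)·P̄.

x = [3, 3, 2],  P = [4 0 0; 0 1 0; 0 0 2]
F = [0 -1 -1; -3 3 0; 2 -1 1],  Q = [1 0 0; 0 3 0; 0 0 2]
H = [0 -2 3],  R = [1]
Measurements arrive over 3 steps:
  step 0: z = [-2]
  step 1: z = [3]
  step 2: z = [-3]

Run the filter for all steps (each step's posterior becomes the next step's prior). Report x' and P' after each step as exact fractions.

step 0: x̄ = F·x = [-5, 0, 5]
step 0: P̄ = F·P·Fᵀ + Q = [4 -3 -1; -3 48 -27; -1 -27 21]
step 0: y = z − H·x̄ = [-17]
step 0: S = H·P̄·Hᵀ + R = [706]
step 0: K = P̄·Hᵀ·S⁻¹ = [3/706; -177/706; 117/706]
step 0: x' = x̄ + K·y = [-3581/706, 3009/706, 1541/706]
step 0: P' = (I − K·H)·P̄ = [2815/706 -1587/706 -1057/706; -1587/706 2559/706 1647/706; -1057/706 1647/706 1137/706]
step 1: x̄ = F·x = [-2275/353, 9885/353, -4315/353]
step 1: P̄ = F·P·Fᵀ + Q = [3848/353 -10275/353 3355/353; -10275/353 39525/353 -15369/353; 3355/353 -15369/353 7597/353]
step 1: y = z − H·x̄ = [33774/353]
step 1: S = H·P̄·Hᵀ + R = [411254/353]
step 1: K = P̄·Hᵀ·S⁻¹ = [30615/411254; -125157/411254; 53529/411254]
step 1: x' = x̄ + K·y = [139360/205627, -229188/205627, 47206/205627]
step 1: P' = (I − K·H)·P̄ = [1827839/411254 -1116015/411254 -733805/411254; -1116015/411254 1672917/411254 1073559/411254; -733805/411254 1073559/411254 733549/411254]
step 2: x̄ = F·x = [181982/205627, -1105644/205627, 555114/205627]
step 2: P̄ = F·P·Fᵀ + Q = [2482419/205627 -6894444/205627 2319504/205627; -6894444/205627 26414418/205627 -10303914/205627; 2319504/205627 -10303914/205627 4961026/205627]
step 2: y = z − H·x̄ = [-4493511/205627]
step 2: S = H·P̄·Hᵀ + R = [274159501/205627]
step 2: K = P̄·Hᵀ·S⁻¹ = [20747400/274159501; -83740578/274159501; 3226446/24923591]
step 2: x' = x̄ + K·y = [-19159394/24923591, 32347362/24923591, -292956/2265781]
step 2: P' = (I − K·H)·P̄ = [1216397397/274159501 -742986372/274159501 -44400768/24923591; -742986372/274159501 1115025042/274159501 65039682/24923591; -44400768/24923591 65039682/24923591 4039570/2265781]

step 0: x' = [-3581/706, 3009/706, 1541/706], P' = [2815/706 -1587/706 -1057/706; -1587/706 2559/706 1647/706; -1057/706 1647/706 1137/706]
step 1: x' = [139360/205627, -229188/205627, 47206/205627], P' = [1827839/411254 -1116015/411254 -733805/411254; -1116015/411254 1672917/411254 1073559/411254; -733805/411254 1073559/411254 733549/411254]
step 2: x' = [-19159394/24923591, 32347362/24923591, -292956/2265781], P' = [1216397397/274159501 -742986372/274159501 -44400768/24923591; -742986372/274159501 1115025042/274159501 65039682/24923591; -44400768/24923591 65039682/24923591 4039570/2265781]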